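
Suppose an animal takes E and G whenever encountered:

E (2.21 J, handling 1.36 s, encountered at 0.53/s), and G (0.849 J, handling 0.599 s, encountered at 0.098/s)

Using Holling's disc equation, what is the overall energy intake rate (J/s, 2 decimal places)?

0.70 J/s

R = Σλ_iE_i / (1 + Σλ_ih_i)
Numerator: 0.53×2.21 + 0.098×0.849 = 1.255
Denominator: 1 + 0.53×1.36 + 0.098×0.599 = 1.78
R = 1.255/1.78 = 0.705 J/s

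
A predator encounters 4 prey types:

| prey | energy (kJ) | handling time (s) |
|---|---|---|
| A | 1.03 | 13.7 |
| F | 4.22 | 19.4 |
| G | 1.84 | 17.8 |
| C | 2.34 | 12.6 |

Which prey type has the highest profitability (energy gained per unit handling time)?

F

In descending order of E/h:
F: 4.22/19.4 = 0.218 kJ/s
C: 2.34/12.6 = 0.186 kJ/s
G: 1.84/17.8 = 0.103 kJ/s
A: 1.03/13.7 = 0.0752 kJ/s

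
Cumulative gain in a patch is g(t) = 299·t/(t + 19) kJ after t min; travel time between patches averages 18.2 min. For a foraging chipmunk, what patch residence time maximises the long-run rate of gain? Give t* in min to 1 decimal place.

By the marginal value theorem, leave when the instantaneous gain rate g'(t) equals the habitat-wide average g(t)/(T + t).
g'(t) = 299·19/(t + 19)². Setting 299·19/(t+19)² = 299t/[(t+19)(18.2+t)] gives 19(18.2+t) = t(t+19), so t² = 19×18.2 = 345.8.
t* = √345.8 = 18.6 min.

18.6 min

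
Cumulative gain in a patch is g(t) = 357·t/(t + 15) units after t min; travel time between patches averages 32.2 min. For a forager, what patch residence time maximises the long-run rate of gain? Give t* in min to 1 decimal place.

Maximise g(t)/(T+t): set derivative to zero → g'(t)(T+t) = g(t).
g'(t) = 357·15/(t + 15)². Setting 357·15/(t+15)² = 357t/[(t+15)(32.2+t)] gives 15(32.2+t) = t(t+15), so t² = 15×32.2 = 483.
t* = √483 = 21.98 min.

22.0 min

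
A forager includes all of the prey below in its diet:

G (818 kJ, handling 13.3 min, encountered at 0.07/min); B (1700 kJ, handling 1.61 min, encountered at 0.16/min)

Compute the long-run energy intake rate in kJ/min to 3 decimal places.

150.443 kJ/min

R = Σλ_iE_i / (1 + Σλ_ih_i)
Numerator: 0.07×818 + 0.16×1700 = 329.3
Denominator: 1 + 0.07×13.3 + 0.16×1.61 = 2.189
R = 329.3/2.189 = 150.4 kJ/min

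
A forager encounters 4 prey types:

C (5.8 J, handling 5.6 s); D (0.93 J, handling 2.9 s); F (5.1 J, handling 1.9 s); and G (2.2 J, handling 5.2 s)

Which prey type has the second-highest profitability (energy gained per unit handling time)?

C

Profitability E/h (J/s): C = 5.8/5.6 = 1.04, D = 0.93/2.9 = 0.321, F = 5.1/1.9 = 2.68, G = 2.2/5.2 = 0.423.
Ranked: F > C > G > D.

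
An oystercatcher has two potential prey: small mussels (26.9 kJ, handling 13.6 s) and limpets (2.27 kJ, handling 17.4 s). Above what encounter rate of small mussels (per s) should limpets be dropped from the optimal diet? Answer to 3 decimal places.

0.005 per s

Drop limpets once their profitability E₂/h₂ falls below the rate achievable on small mussels alone: E₂/h₂ = λE₁/(1 + λh₁).
Solve for λ: λE₁h₂ = E₂(1 + λh₁) → λ(E₁h₂ − E₂h₁) = E₂ → λ = E₂/(E₁h₂ − E₂h₁).
λ = 2.27/(26.9×17.4 − 2.27×13.6) = 2.27/437.2 = 0.005192 per s.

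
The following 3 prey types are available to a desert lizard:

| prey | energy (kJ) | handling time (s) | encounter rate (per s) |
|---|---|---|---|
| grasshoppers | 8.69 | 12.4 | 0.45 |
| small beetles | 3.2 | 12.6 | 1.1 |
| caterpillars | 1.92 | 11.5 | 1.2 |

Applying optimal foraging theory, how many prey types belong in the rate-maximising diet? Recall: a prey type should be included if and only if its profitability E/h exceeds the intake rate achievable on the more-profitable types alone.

1

E/h in descending order: grasshoppers 0.701, small beetles 0.254, caterpillars 0.167 kJ/s. The optimal diet is the largest prefix of this list for which every included type satisfies E_i/h_i > R on the types above it.
Rate on top 1: 0.5943. small beetles: 0.254 < 0.5943 → exclude; stop.
Optimal diet: grasshoppers — 1 of 3 types.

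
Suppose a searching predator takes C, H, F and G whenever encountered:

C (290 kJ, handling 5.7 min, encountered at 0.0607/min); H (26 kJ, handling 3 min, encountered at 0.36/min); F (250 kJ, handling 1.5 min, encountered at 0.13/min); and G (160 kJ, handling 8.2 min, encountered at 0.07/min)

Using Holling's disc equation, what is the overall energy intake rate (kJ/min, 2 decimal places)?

R = (0.0607×290 + 0.36×26 + 0.13×250 + 0.07×160) / (1 + 0.0607×5.7 + 0.36×3 + 0.13×1.5 + 0.07×8.2) = 70.66/3.195 = 22.12 kJ/min.

22.12 kJ/min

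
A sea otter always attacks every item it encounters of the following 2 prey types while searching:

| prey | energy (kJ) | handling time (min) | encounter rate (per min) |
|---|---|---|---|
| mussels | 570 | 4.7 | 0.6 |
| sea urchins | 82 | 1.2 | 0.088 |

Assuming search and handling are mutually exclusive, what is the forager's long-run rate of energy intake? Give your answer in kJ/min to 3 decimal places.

R = (0.6×570 + 0.088×82) / (1 + 0.6×4.7 + 0.088×1.2) = 349.2/3.926 = 88.96 kJ/min.

88.959 kJ/min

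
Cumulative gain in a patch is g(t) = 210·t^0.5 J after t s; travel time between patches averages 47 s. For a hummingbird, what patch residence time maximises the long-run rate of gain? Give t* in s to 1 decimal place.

47.0 s

By the marginal value theorem, leave when the instantaneous gain rate g'(t) equals the habitat-wide average g(t)/(T + t).
g'(t) = 0.5·210·t^-0.5. Setting 0.5·210·t^-0.5 = 210·t^0.5/(47+t) gives 0.5(47+t) = t, so 0.50·t = 0.5×47.
t* = 0.5×47/0.50 = 47 s.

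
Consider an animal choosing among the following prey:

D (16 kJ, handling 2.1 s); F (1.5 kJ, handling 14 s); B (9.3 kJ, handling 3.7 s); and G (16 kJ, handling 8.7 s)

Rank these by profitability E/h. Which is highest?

D

In descending order of E/h:
D: 16/2.1 = 7.62 kJ/s
B: 9.3/3.7 = 2.51 kJ/s
G: 16/8.7 = 1.84 kJ/s
F: 1.5/14 = 0.107 kJ/s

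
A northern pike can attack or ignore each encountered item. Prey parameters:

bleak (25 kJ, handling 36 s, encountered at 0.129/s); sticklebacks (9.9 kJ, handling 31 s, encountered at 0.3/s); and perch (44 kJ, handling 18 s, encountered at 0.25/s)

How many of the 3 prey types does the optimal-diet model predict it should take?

1

Rank by E/h (kJ/s): perch 2.44, bleak 0.694, sticklebacks 0.319. Include each in turn until the next type's E/h falls below the running intake rate.
Rate on top 1: 2. bleak: 0.694 < 2 → exclude; stop.
Optimal diet: perch — 1 of 3 types.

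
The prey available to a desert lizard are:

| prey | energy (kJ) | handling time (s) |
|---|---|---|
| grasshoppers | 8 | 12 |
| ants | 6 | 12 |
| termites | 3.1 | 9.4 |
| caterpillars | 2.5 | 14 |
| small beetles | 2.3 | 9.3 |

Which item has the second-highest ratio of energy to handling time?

ants

Profitability E/h (kJ/s): grasshoppers = 8/12 = 0.667, ants = 6/12 = 0.5, termites = 3.1/9.4 = 0.33, caterpillars = 2.5/14 = 0.179, small beetles = 2.3/9.3 = 0.247.
Ranked: grasshoppers > ants > termites > small beetles > caterpillars.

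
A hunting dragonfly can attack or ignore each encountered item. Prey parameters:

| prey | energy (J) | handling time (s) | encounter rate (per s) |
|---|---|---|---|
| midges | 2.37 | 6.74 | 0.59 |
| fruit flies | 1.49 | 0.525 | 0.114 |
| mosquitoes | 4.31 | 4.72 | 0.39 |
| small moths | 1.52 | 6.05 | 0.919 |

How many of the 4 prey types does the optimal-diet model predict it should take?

2

Profitabilities (E/h, J/s): fruit flies 2.84, mosquitoes 0.913, midges 0.352, small moths 0.251. Add prey in this order while the next type's profitability exceeds the intake rate on those already taken.
Rate on top 1: 0.1603. mosquitoes: 0.913 > 0.1603 → include.
Rate on top 2: 0.6381. midges: 0.352 < 0.6381 → exclude; stop.
Optimal diet: fruit flies, mosquitoes — 2 of 4 types.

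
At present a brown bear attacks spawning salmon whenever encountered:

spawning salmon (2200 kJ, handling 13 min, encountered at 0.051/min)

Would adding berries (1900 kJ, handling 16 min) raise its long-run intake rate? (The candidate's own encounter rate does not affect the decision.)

Yes

Intake rate on the current diet: R = (0.051×2200) / (1 + 0.051×13) = 112.2/1.663 = 67.47 kJ/min.
Profitability of berries: 1900/16 = 118.8 kJ/min.
Since 118.8 > R, including berries increases the long-run rate.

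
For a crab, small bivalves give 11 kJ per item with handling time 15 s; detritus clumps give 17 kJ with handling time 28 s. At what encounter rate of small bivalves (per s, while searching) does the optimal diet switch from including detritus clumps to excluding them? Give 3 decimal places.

Drop detritus clumps once their profitability E₂/h₂ falls below the rate achievable on small bivalves alone: E₂/h₂ = λE₁/(1 + λh₁).
Solve for λ: λE₁h₂ = E₂(1 + λh₁) → λ(E₁h₂ − E₂h₁) = E₂ → λ = E₂/(E₁h₂ − E₂h₁).
λ = 17/(11×28 − 17×15) = 17/53 = 0.3208 per s.

0.321 per s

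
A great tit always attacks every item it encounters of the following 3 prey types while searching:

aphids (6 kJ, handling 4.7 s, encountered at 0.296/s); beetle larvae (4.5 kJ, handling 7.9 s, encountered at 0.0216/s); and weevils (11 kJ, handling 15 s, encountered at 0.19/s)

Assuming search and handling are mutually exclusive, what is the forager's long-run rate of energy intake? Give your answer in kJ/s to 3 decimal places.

0.732 kJ/s

Energy encountered per unit search time: 0.296×6 + 0.0216×4.5 + 0.19×11 = 3.963 kJ/s.
Handling time per unit search time: 0.296×4.7 + 0.0216×7.9 + 0.19×15 = 4.412.
Rate = 3.963/(1 + 4.412) = 0.7323 kJ/s.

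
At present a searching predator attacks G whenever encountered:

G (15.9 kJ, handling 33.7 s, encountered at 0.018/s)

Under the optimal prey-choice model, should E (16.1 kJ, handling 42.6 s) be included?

On G alone, R = ΣλE/(1+Σλh) = 0.2862/1.607 = 0.1781 kJ/s.
E: E/h = 16.1/42.6 = 0.3779 kJ/s.
Since 0.3779 > R, including E increases the long-run rate.

Yes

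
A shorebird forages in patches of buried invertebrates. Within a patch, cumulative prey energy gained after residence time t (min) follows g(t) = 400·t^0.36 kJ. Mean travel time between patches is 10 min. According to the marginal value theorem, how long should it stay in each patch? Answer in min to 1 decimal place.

5.6 min

Maximise g(t)/(T+t): set derivative to zero → g'(t)(T+t) = g(t).
g'(t) = 0.36·400·t^-0.64. Setting 0.36·400·t^-0.64 = 400·t^0.36/(10+t) gives 0.36(10+t) = t, so 0.64·t = 0.36×10.
t* = 0.36×10/0.64 = 5.625 min.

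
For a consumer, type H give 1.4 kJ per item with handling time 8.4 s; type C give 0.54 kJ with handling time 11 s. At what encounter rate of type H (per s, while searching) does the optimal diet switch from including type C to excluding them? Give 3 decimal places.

0.050 per s

Drop type C once their profitability E₂/h₂ falls below the rate achievable on type H alone: E₂/h₂ = λE₁/(1 + λh₁).
Solve for λ: λE₁h₂ = E₂(1 + λh₁) → λ(E₁h₂ − E₂h₁) = E₂ → λ = E₂/(E₁h₂ − E₂h₁).
λ = 0.54/(1.4×11 − 0.54×8.4) = 0.54/10.86 = 0.04971 per s.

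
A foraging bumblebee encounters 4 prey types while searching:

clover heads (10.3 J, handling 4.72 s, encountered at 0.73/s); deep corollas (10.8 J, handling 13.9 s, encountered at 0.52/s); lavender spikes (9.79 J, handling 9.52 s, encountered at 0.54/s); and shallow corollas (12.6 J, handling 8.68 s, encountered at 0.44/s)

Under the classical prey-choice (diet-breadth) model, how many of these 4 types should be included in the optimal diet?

1

Profitabilities (E/h, J/s): clover heads 2.18, shallow corollas 1.45, lavender spikes 1.03, deep corollas 0.777. Add prey in this order while the next type's profitability exceeds the intake rate on those already taken.
Rate on top 1: 1.691. shallow corollas: 1.45 < 1.691 → exclude; stop.
Optimal diet: clover heads — 1 of 4 types.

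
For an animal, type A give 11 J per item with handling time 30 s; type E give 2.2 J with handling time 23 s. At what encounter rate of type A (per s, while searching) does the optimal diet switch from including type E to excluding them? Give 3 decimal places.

0.012 per s

The zero-one rule: include type E iff E₂/h₂ > λE₁/(1+λh₁). Equality gives the switch point.
λE₁h₂ = E₂ + λE₂h₁ ⇒ λ = E₂/(E₁h₂ − E₂h₁) = 2.2/(253 − 66) = 0.01176 per s.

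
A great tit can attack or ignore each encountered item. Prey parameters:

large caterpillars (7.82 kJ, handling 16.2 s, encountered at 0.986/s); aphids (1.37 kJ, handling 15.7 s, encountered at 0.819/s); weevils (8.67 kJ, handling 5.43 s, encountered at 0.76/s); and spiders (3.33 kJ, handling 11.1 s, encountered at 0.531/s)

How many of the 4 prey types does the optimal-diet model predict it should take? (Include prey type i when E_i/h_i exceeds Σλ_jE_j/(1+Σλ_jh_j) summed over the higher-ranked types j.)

1

Rank by E/h (kJ/s): weevils 1.6, large caterpillars 0.483, spiders 0.3, aphids 0.0873. Include each in turn until the next type's E/h falls below the running intake rate.
Rate on top 1: 1.285. large caterpillars: 0.483 < 1.285 → exclude; stop.
Optimal diet: weevils — 1 of 4 types.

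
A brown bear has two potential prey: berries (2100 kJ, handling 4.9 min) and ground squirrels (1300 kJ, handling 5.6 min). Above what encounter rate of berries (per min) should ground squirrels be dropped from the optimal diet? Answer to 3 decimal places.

The zero-one rule: include ground squirrels iff E₂/h₂ > λE₁/(1+λh₁). Equality gives the switch point.
λE₁h₂ = E₂ + λE₂h₁ ⇒ λ = E₂/(E₁h₂ − E₂h₁) = 1300/(1.176e+04 − 6370) = 0.2412 per min.

0.241 per min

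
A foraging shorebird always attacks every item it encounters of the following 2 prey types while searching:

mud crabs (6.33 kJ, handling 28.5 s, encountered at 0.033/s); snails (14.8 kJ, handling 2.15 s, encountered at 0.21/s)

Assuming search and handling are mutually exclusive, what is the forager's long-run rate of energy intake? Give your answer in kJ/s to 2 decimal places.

R = (0.033×6.33 + 0.21×14.8) / (1 + 0.033×28.5 + 0.21×2.15) = 3.317/2.392 = 1.387 kJ/s.

1.39 kJ/s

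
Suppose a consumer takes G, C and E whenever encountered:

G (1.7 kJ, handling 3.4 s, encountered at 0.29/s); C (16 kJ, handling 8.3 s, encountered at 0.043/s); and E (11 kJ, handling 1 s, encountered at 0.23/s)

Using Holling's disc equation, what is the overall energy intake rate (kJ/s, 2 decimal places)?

R = Σλ_iE_i / (1 + Σλ_ih_i)
Numerator: 0.29×1.7 + 0.043×16 + 0.23×11 = 3.711
Denominator: 1 + 0.29×3.4 + 0.043×8.3 + 0.23×1 = 2.573
R = 3.711/2.573 = 1.442 kJ/s

1.44 kJ/s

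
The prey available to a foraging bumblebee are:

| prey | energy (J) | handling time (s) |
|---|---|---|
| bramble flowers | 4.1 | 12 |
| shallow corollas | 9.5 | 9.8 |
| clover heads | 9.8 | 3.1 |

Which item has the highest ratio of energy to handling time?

In descending order of E/h:
clover heads: 9.8/3.1 = 3.16 J/s
shallow corollas: 9.5/9.8 = 0.969 J/s
bramble flowers: 4.1/12 = 0.342 J/s

clover heads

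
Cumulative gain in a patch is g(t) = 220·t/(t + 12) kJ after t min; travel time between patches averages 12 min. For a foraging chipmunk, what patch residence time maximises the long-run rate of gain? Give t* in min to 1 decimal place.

12.0 min

Maximise g(t)/(T+t): set derivative to zero → g'(t)(T+t) = g(t).
g'(t) = 220·12/(t + 12)². Setting 220·12/(t+12)² = 220t/[(t+12)(12+t)] gives 12(12+t) = t(t+12), so t² = 12×12 = 144.
t* = √144 = 12 min.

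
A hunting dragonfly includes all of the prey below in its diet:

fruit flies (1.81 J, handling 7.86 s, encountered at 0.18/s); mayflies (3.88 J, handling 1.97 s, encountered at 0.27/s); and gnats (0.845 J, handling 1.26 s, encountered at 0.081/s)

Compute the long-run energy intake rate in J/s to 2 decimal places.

Energy encountered per unit search time: 0.18×1.81 + 0.27×3.88 + 0.081×0.845 = 1.442 J/s.
Handling time per unit search time: 0.18×7.86 + 0.27×1.97 + 0.081×1.26 = 2.049.
Rate = 1.442/(1 + 2.049) = 0.4729 J/s.

0.47 J/s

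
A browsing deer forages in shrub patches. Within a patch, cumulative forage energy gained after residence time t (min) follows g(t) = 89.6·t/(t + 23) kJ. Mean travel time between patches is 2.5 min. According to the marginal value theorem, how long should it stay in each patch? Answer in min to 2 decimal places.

Maximise g(t)/(T+t): set derivative to zero → g'(t)(T+t) = g(t).
g'(t) = 89.6·23/(t + 23)². Setting 89.6·23/(t+23)² = 89.6t/[(t+23)(2.5+t)] gives 23(2.5+t) = t(t+23), so t² = 23×2.5 = 57.5.
t* = √57.5 = 7.583 min.

7.58 min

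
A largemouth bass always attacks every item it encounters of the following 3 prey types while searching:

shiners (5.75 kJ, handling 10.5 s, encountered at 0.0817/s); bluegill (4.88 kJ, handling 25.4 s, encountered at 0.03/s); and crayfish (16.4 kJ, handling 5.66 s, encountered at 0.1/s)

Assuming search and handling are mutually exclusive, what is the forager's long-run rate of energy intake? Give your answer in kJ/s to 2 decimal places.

Energy encountered per unit search time: 0.0817×5.75 + 0.03×4.88 + 0.1×16.4 = 2.256 kJ/s.
Handling time per unit search time: 0.0817×10.5 + 0.03×25.4 + 0.1×5.66 = 2.186.
Rate = 2.256/(1 + 2.186) = 0.7082 kJ/s.

0.71 kJ/s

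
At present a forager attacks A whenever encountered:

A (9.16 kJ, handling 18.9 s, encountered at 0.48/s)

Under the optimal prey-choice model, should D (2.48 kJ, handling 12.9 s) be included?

Current rate: (0.48×9.16)/(1 + 0.48×18.9) = 0.4365 kJ/s.
Profitability of D: 2.48/12.9 = 0.1922 kJ/s.
Since 0.1922 < R, time spent handling D is better spent searching.

No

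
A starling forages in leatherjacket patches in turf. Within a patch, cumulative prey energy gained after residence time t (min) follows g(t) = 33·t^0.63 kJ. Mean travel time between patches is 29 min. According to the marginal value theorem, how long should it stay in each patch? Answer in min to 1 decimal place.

Maximise g(t)/(T+t): set derivative to zero → g'(t)(T+t) = g(t).
g'(t) = 0.63·33·t^-0.37. Setting 0.63·33·t^-0.37 = 33·t^0.63/(29+t) gives 0.63(29+t) = t, so 0.37·t = 0.63×29.
t* = 0.63×29/0.37 = 49.38 min.

49.4 min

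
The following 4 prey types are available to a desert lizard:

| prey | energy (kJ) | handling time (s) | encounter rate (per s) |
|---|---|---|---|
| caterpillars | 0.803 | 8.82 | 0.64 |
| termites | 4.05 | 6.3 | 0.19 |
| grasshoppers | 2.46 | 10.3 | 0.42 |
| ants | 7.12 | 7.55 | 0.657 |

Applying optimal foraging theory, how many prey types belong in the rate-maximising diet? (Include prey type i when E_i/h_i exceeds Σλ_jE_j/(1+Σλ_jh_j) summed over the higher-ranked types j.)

1

Profitabilities (E/h, kJ/s): ants 0.943, termites 0.643, grasshoppers 0.239, caterpillars 0.091. Add prey in this order while the next type's profitability exceeds the intake rate on those already taken.
Rate on top 1: 0.7848. termites: 0.643 < 0.7848 → exclude; stop.
Optimal diet: ants — 1 of 4 types.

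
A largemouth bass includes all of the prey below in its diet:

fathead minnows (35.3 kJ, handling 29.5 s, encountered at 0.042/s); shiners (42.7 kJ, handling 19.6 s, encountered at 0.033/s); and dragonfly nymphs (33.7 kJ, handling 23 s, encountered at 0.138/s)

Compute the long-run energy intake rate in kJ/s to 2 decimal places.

R = (0.042×35.3 + 0.033×42.7 + 0.138×33.7) / (1 + 0.042×29.5 + 0.033×19.6 + 0.138×23) = 7.542/6.06 = 1.245 kJ/s.

1.24 kJ/s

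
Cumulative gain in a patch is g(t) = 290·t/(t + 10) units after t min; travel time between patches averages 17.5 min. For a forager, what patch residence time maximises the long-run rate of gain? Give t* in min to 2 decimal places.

By the marginal value theorem, leave when the instantaneous gain rate g'(t) equals the habitat-wide average g(t)/(T + t).
g'(t) = 290·10/(t + 10)². Setting 290·10/(t+10)² = 290t/[(t+10)(17.5+t)] gives 10(17.5+t) = t(t+10), so t² = 10×17.5 = 175.
t* = √175 = 13.23 min.

13.23 min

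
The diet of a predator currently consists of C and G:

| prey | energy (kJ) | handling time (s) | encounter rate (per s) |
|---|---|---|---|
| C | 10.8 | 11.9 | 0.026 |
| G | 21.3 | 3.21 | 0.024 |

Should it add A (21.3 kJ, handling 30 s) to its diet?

Intake rate on the current diet: R = (0.026×10.8 + 0.024×21.3) / (1 + 0.026×11.9 + 0.024×3.21) = 0.792/1.386 = 0.5712 kJ/s.
A: E/h = 21.3/30 = 0.71 kJ/s.
Since 0.71 > R, including A increases the long-run rate.

Yes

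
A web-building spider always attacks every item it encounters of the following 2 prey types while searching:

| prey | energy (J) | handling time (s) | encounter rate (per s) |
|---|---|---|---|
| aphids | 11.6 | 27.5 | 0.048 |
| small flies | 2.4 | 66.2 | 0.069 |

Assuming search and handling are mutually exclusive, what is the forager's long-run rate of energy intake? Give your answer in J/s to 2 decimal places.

Energy encountered per unit search time: 0.048×11.6 + 0.069×2.4 = 0.7224 J/s.
Handling time per unit search time: 0.048×27.5 + 0.069×66.2 = 5.888.
Rate = 0.7224/(1 + 5.888) = 0.1049 J/s.

0.10 J/s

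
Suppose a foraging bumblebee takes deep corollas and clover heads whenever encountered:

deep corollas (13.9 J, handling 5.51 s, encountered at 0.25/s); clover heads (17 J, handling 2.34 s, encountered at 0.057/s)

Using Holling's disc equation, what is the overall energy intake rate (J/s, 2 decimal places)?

1.77 J/s

R = (0.25×13.9 + 0.057×17) / (1 + 0.25×5.51 + 0.057×2.34) = 4.444/2.511 = 1.77 J/s.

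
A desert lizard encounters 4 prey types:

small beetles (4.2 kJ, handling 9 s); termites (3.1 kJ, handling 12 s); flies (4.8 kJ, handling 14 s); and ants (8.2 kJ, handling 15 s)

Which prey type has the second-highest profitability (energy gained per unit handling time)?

Profitability E/h (kJ/s): small beetles = 4.2/9 = 0.467, termites = 3.1/12 = 0.258, flies = 4.8/14 = 0.343, ants = 8.2/15 = 0.547.
Ranked: ants > small beetles > flies > termites.

small beetles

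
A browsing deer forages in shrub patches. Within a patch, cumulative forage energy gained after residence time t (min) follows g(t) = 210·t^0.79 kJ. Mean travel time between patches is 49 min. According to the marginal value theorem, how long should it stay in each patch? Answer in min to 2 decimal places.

Optimal t* satisfies g'(t*) = g(t*)/(T + t*).
g'(t) = 0.79·210·t^-0.21. Setting 0.79·210·t^-0.21 = 210·t^0.79/(49+t) gives 0.79(49+t) = t, so 0.21·t = 0.79×49.
t* = 0.79×49/0.21 = 184.3 min.

184.33 min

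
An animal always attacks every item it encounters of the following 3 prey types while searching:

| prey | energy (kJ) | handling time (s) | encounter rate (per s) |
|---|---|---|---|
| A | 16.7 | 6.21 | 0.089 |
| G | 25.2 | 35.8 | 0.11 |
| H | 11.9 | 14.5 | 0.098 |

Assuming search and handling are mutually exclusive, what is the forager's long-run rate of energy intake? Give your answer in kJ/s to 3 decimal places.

R = (0.089×16.7 + 0.11×25.2 + 0.098×11.9) / (1 + 0.089×6.21 + 0.11×35.8 + 0.098×14.5) = 5.425/6.912 = 0.7848 kJ/s.

0.785 kJ/s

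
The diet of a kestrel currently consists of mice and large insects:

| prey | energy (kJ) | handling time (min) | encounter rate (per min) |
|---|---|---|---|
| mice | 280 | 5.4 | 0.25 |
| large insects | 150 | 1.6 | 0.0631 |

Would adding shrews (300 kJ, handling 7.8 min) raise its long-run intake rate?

Current rate: (0.25×280 + 0.0631×150)/(1 + 0.25×5.4 + 0.0631×1.6) = 32.42 kJ/min.
Profitability of shrews: 300/7.8 = 38.46 kJ/min.
Since 38.46 > R, including shrews increases the long-run rate.

Yes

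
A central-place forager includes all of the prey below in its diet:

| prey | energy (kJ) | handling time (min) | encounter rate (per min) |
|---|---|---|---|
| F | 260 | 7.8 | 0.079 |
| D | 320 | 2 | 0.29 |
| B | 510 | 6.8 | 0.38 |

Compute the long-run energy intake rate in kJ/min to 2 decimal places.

64.25 kJ/min

R = (0.079×260 + 0.29×320 + 0.38×510) / (1 + 0.079×7.8 + 0.29×2 + 0.38×6.8) = 307.1/4.78 = 64.25 kJ/min.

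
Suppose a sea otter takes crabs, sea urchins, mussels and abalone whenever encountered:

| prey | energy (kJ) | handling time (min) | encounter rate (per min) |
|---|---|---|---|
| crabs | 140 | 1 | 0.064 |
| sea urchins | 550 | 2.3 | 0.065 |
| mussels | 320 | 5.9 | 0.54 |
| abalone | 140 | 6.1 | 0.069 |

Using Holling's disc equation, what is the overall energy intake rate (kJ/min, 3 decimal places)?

R = Σλ_iE_i / (1 + Σλ_ih_i)
Numerator: 0.064×140 + 0.065×550 + 0.54×320 + 0.069×140 = 227.2
Denominator: 1 + 0.064×1 + 0.065×2.3 + 0.54×5.9 + 0.069×6.1 = 4.82
R = 227.2/4.82 = 47.13 kJ/min

47.127 kJ/min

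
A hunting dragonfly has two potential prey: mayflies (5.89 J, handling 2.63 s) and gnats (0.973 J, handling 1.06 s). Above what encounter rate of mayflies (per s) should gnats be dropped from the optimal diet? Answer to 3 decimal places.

The zero-one rule: include gnats iff E₂/h₂ > λE₁/(1+λh₁). Equality gives the switch point.
λE₁h₂ = E₂ + λE₂h₁ ⇒ λ = E₂/(E₁h₂ − E₂h₁) = 0.973/(6.243 − 2.559) = 0.2641 per s.

0.264 per s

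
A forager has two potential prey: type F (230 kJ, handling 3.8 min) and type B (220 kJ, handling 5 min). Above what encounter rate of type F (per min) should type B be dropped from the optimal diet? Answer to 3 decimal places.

0.701 per min

The zero-one rule: include type B iff E₂/h₂ > λE₁/(1+λh₁). Equality gives the switch point.
λE₁h₂ = E₂ + λE₂h₁ ⇒ λ = E₂/(E₁h₂ − E₂h₁) = 220/(1150 − 836) = 0.7006 per min.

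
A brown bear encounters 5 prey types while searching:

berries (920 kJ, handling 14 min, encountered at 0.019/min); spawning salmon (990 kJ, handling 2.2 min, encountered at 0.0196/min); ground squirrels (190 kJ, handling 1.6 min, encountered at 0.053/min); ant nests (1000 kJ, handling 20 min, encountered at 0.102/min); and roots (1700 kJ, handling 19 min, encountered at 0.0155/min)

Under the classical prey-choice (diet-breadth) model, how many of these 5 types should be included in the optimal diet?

5

Profitabilities (E/h, kJ/min): spawning salmon 450, ground squirrels 119, roots 89.5, berries 65.7, ant nests 50. Add prey in this order while the next type's profitability exceeds the intake rate on those already taken.
Rate on top 1: 18.6. ground squirrels: 119 > 18.6 → include.
Rate on top 2: 26.13. roots: 89.5 > 26.13 → include.
Rate on top 3: 39.25. berries: 65.7 > 39.25 → include.
Rate on top 4: 43.42. ant nests: 50 > 43.42 → include.
Optimal diet: spawning salmon, ground squirrels, roots, berries, ant nests — 5 of 5 types.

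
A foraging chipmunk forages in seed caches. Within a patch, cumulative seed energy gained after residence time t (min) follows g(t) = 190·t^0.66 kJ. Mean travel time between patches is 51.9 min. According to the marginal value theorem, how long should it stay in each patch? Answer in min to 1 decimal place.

Maximise g(t)/(T+t): set derivative to zero → g'(t)(T+t) = g(t).
g'(t) = 0.66·190·t^-0.34. Setting 0.66·190·t^-0.34 = 190·t^0.66/(51.9+t) gives 0.66(51.9+t) = t, so 0.34·t = 0.66×51.9.
t* = 0.66×51.9/0.34 = 100.7 min.

100.7 min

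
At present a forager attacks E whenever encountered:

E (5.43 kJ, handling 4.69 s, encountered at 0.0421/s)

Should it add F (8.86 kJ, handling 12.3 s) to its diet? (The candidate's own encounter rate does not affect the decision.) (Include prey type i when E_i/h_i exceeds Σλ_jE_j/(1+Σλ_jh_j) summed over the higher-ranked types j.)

Current rate: (0.0421×5.43)/(1 + 0.0421×4.69) = 0.1909 kJ/s.
Profitability of F: 8.86/12.3 = 0.7203 kJ/s.
0.7203 > 0.1909, so adding F raises the average — include it.

Yes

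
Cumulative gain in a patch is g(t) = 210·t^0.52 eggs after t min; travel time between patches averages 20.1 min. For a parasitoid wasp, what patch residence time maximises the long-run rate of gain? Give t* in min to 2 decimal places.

Optimal t* satisfies g'(t*) = g(t*)/(T + t*).
g'(t) = 0.52·210·t^-0.48. Setting 0.52·210·t^-0.48 = 210·t^0.52/(20.1+t) gives 0.52(20.1+t) = t, so 0.48·t = 0.52×20.1.
t* = 0.52×20.1/0.48 = 21.78 min.

21.78 min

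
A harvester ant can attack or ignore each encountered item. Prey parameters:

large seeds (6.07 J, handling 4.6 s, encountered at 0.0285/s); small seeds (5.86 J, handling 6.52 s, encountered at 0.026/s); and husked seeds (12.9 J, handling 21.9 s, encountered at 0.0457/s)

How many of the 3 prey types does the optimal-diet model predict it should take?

Rank by E/h (J/s): large seeds 1.32, small seeds 0.899, husked seeds 0.589. Include each in turn until the next type's E/h falls below the running intake rate.
Rate on top 1: 0.1529. small seeds: 0.899 > 0.1529 → include.
Rate on top 2: 0.2502. husked seeds: 0.589 > 0.2502 → include.
Optimal diet: large seeds, small seeds, husked seeds — 3 of 3 types.

3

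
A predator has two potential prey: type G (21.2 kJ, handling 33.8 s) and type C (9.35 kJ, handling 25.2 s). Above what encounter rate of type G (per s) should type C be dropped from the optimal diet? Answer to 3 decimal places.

The zero-one rule: include type C iff E₂/h₂ > λE₁/(1+λh₁). Equality gives the switch point.
λE₁h₂ = E₂ + λE₂h₁ ⇒ λ = E₂/(E₁h₂ − E₂h₁) = 9.35/(534.2 − 316) = 0.04285 per s.

0.043 per s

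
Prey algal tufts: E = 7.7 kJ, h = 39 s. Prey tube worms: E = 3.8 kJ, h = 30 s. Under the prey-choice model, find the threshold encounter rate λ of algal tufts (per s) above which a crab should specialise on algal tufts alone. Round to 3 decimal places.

0.046 per s

The zero-one rule: include tube worms iff E₂/h₂ > λE₁/(1+λh₁). Equality gives the switch point.
λE₁h₂ = E₂ + λE₂h₁ ⇒ λ = E₂/(E₁h₂ − E₂h₁) = 3.8/(231 − 148.2) = 0.04589 per s.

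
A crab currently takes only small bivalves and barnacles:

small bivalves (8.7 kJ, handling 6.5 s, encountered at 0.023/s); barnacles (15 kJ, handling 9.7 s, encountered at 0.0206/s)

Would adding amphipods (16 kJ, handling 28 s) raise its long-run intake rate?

On small bivalves and barnacles alone, R = ΣλE/(1+Σλh) = 0.5091/1.349 = 0.3773 kJ/s.
amphipods: E/h = 16/28 = 0.5714 kJ/s.
Since 0.5714 > R, including amphipods increases the long-run rate.

Yes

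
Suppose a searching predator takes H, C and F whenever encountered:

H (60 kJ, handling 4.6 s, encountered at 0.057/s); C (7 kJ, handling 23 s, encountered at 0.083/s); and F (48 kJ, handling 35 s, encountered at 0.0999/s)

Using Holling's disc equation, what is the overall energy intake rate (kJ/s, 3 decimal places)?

Energy encountered per unit search time: 0.057×60 + 0.083×7 + 0.0999×48 = 8.796 kJ/s.
Handling time per unit search time: 0.057×4.6 + 0.083×23 + 0.0999×35 = 5.668.
Rate = 8.796/(1 + 5.668) = 1.319 kJ/s.

1.319 kJ/s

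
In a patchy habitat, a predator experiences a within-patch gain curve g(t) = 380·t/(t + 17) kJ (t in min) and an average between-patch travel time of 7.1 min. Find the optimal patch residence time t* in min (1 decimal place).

11.0 min

Maximise g(t)/(T+t): set derivative to zero → g'(t)(T+t) = g(t).
g'(t) = 380·17/(t + 17)². Setting 380·17/(t+17)² = 380t/[(t+17)(7.1+t)] gives 17(7.1+t) = t(t+17), so t² = 17×7.1 = 120.7.
t* = √120.7 = 10.99 min.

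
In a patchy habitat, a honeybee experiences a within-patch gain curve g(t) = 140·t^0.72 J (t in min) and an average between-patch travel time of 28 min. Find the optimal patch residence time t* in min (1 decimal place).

Optimal t* satisfies g'(t*) = g(t*)/(T + t*).
g'(t) = 0.72·140·t^-0.28. Setting 0.72·140·t^-0.28 = 140·t^0.72/(28+t) gives 0.72(28+t) = t, so 0.28·t = 0.72×28.
t* = 0.72×28/0.28 = 72 min.

72.0 min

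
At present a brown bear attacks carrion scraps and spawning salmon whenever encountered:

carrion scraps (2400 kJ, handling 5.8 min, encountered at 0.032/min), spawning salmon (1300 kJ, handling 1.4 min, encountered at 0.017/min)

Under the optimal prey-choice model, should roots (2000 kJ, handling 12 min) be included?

Yes

Intake rate on the current diet: R = (0.032×2400 + 0.017×1300) / (1 + 0.032×5.8 + 0.017×1.4) = 98.9/1.209 = 81.78 kJ/min.
roots: E/h = 2000/12 = 166.7 kJ/min.
166.7 > 81.78, so adding roots raises the average — include it.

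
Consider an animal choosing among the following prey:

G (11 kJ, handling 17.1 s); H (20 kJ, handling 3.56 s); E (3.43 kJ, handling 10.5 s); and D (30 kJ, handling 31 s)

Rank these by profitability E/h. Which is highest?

Profitability E/h (kJ/s): G = 11/17.1 = 0.643, H = 20/3.56 = 5.62, E = 3.43/10.5 = 0.327, D = 30/31 = 0.968.
Ranked: H > D > G > E.

H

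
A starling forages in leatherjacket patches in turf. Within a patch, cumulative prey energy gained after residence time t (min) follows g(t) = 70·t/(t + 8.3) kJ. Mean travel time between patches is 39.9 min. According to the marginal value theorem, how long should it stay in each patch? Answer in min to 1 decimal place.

18.2 min

Maximise g(t)/(T+t): set derivative to zero → g'(t)(T+t) = g(t).
g'(t) = 70·8.3/(t + 8.3)². Setting 70·8.3/(t+8.3)² = 70t/[(t+8.3)(39.9+t)] gives 8.3(39.9+t) = t(t+8.3), so t² = 8.3×39.9 = 331.2.
t* = √331.2 = 18.2 min.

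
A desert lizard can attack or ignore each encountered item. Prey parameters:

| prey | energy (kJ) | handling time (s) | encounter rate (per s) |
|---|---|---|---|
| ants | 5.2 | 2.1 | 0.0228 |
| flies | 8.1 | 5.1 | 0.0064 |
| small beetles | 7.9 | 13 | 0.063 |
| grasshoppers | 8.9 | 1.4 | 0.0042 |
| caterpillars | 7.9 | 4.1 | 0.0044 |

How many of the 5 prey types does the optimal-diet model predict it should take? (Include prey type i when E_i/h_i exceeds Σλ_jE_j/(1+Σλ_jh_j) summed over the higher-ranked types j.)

E/h in descending order: grasshoppers 6.36, ants 2.48, caterpillars 1.93, flies 1.59, small beetles 0.608 kJ/s. The optimal diet is the largest prefix of this list for which every included type satisfies E_i/h_i > R on the types above it.
Rate on top 1: 0.03716. ants: 2.48 > 0.03716 → include.
Rate on top 2: 0.148. caterpillars: 1.93 > 0.148 → include.
Rate on top 3: 0.1779. flies: 1.59 > 0.1779 → include.
Rate on top 4: 0.2196. small beetles: 0.608 > 0.2196 → include.
Optimal diet: grasshoppers, ants, caterpillars, flies, small beetles — 5 of 5 types.

5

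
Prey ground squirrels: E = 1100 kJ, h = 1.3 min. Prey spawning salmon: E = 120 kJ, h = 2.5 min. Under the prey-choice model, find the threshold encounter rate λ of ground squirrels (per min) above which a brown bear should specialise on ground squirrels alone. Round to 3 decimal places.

The zero-one rule: include spawning salmon iff E₂/h₂ > λE₁/(1+λh₁). Equality gives the switch point.
λE₁h₂ = E₂ + λE₂h₁ ⇒ λ = E₂/(E₁h₂ − E₂h₁) = 120/(2750 − 156) = 0.04626 per min.

0.046 per min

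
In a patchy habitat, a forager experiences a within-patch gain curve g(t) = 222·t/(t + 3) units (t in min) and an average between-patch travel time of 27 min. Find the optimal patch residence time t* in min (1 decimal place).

Maximise g(t)/(T+t): set derivative to zero → g'(t)(T+t) = g(t).
g'(t) = 222·3/(t + 3)². Setting 222·3/(t+3)² = 222t/[(t+3)(27+t)] gives 3(27+t) = t(t+3), so t² = 3×27 = 81.
t* = √81 = 9 min.

9.0 min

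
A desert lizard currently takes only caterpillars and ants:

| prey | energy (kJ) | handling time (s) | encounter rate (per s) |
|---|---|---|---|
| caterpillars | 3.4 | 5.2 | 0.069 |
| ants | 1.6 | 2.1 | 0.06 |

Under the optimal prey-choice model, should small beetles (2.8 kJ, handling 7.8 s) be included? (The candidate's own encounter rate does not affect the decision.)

Current rate: (0.069×3.4 + 0.06×1.6)/(1 + 0.069×5.2 + 0.06×2.1) = 0.2227 kJ/s.
Profitability of small beetles: 2.8/7.8 = 0.359 kJ/s.
0.359 > 0.2227, so adding small beetles raises the average — include it.

Yes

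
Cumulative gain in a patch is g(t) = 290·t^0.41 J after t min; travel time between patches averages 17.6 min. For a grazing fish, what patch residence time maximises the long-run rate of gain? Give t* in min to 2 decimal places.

12.23 min

Maximise g(t)/(T+t): set derivative to zero → g'(t)(T+t) = g(t).
g'(t) = 0.41·290·t^-0.59. Setting 0.41·290·t^-0.59 = 290·t^0.41/(17.6+t) gives 0.41(17.6+t) = t, so 0.59·t = 0.41×17.6.
t* = 0.41×17.6/0.59 = 12.23 min.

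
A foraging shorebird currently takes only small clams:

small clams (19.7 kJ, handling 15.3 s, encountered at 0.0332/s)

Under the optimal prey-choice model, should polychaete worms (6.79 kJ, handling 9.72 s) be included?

Intake rate on the current diet: R = (0.0332×19.7) / (1 + 0.0332×15.3) = 0.654/1.508 = 0.4337 kJ/s.
Profitability of polychaete worms: 6.79/9.72 = 0.6986 kJ/s.
Since 0.6986 > R, including polychaete worms increases the long-run rate.

Yes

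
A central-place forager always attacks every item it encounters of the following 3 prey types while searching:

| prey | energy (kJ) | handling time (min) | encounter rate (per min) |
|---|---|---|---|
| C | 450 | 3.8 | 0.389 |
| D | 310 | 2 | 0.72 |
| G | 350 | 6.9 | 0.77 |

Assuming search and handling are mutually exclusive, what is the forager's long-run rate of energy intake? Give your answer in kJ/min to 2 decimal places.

R = Σλ_iE_i / (1 + Σλ_ih_i)
Numerator: 0.389×450 + 0.72×310 + 0.77×350 = 667.8
Denominator: 1 + 0.389×3.8 + 0.72×2 + 0.77×6.9 = 9.231
R = 667.8/9.231 = 72.34 kJ/min

72.34 kJ/min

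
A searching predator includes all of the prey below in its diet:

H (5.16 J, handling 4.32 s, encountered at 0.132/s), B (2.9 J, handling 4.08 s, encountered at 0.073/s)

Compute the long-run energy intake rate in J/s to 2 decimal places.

0.48 J/s

Energy encountered per unit search time: 0.132×5.16 + 0.073×2.9 = 0.8928 J/s.
Handling time per unit search time: 0.132×4.32 + 0.073×4.08 = 0.8681.
Rate = 0.8928/(1 + 0.8681) = 0.4779 J/s.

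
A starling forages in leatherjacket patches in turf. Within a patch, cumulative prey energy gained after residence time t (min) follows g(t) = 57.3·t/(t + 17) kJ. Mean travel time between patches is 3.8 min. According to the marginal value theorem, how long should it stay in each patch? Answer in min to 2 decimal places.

By the marginal value theorem, leave when the instantaneous gain rate g'(t) equals the habitat-wide average g(t)/(T + t).
g'(t) = 57.3·17/(t + 17)². Setting 57.3·17/(t+17)² = 57.3t/[(t+17)(3.8+t)] gives 17(3.8+t) = t(t+17), so t² = 17×3.8 = 64.6.
t* = √64.6 = 8.037 min.

8.04 min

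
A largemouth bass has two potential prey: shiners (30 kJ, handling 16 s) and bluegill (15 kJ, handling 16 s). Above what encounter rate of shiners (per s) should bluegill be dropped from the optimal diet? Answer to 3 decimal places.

0.062 per s

Drop bluegill once their profitability E₂/h₂ falls below the rate achievable on shiners alone: E₂/h₂ = λE₁/(1 + λh₁).
Solve for λ: λE₁h₂ = E₂(1 + λh₁) → λ(E₁h₂ − E₂h₁) = E₂ → λ = E₂/(E₁h₂ − E₂h₁).
λ = 15/(30×16 − 15×16) = 15/240 = 0.0625 per s.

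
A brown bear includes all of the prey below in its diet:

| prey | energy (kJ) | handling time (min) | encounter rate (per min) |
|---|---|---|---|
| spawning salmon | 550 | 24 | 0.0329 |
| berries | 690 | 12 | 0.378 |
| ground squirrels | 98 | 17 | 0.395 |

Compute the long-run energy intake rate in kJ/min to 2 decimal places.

R = (0.0329×550 + 0.378×690 + 0.395×98) / (1 + 0.0329×24 + 0.378×12 + 0.395×17) = 317.6/13.04 = 24.36 kJ/min.

24.36 kJ/min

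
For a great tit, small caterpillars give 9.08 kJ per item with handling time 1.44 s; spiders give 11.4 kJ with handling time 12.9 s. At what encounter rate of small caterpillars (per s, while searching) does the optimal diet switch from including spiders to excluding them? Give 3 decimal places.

0.113 per s

At the threshold, the rate on small caterpillars alone equals the profitability of spiders: λ·9.08/(1 + λ·1.44) = 11.4/12.9 = 0.8837.
Rearranging, λ(9.08 − 0.8837×1.44) = 0.8837, so λ = 0.8837/7.807 = 0.1132 per s.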